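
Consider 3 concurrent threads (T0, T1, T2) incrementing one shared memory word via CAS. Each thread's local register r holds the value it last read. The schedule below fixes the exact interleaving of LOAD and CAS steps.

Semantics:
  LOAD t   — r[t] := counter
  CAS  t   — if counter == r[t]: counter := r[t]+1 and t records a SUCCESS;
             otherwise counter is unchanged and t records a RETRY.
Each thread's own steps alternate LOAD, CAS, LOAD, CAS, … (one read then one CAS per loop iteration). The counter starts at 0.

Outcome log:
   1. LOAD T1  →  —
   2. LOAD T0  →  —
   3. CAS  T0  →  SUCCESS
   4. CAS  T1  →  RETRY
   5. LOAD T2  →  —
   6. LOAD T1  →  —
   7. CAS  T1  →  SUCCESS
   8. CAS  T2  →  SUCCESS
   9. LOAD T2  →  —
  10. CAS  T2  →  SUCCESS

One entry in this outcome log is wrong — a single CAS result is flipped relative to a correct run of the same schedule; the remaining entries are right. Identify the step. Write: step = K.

step = 8

Re-executing:
T1 LOAD — after: cnt=0, r=0 — load
T0 LOAD — after: cnt=0, r=0 — load
T0 CAS — after: cnt=1, r=0 — ok
T1 CAS — after: cnt=1, r=0 — retry
T2 LOAD — after: cnt=1, r=1 — load
T1 LOAD — after: cnt=1, r=1 — load
T1 CAS — after: cnt=2, r=1 — ok
T2 CAS — after: cnt=2, r=1 — retry
T2 LOAD — after: cnt=2, r=2 — load
T2 CAS — after: cnt=3, r=2 — ok
Log disagrees first at step 8.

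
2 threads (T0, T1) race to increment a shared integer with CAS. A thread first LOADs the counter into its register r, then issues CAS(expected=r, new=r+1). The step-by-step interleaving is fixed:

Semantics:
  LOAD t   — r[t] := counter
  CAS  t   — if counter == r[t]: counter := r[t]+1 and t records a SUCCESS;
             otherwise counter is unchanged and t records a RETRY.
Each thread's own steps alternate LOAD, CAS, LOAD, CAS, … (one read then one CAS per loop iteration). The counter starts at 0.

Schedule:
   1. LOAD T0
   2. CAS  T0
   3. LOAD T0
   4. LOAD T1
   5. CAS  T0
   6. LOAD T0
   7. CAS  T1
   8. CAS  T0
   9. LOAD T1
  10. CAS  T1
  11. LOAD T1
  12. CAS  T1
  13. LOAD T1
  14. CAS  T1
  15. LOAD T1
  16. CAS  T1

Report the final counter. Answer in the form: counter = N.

   1) LOAD T0:  M=0  r_T0=0
   2) CAS  T0:  M=1  r_T0=0 ✓
   3) LOAD T0:  M=1  r_T0=1
   4) LOAD T1:  M=1  r_T1=1
   5) CAS  T0:  M=2  r_T0=1 ✓
   6) LOAD T0:  M=2  r_T0=2
   7) CAS  T1:  M=2  r_T1=1 ✗
   8) CAS  T0:  M=3  r_T0=2 ✓
   9) LOAD T1:  M=3  r_T1=3
  10) CAS  T1:  M=4  r_T1=3 ✓
  11) LOAD T1:  M=4  r_T1=4
  12) CAS  T1:  M=5  r_T1=4 ✓
  13) LOAD T1:  M=5  r_T1=5
  14) CAS  T1:  M=6  r_T1=5 ✓
  15) LOAD T1:  M=6  r_T1=6
  16) CAS  T1:  M=7  r_T1=6 ✓

counter = 7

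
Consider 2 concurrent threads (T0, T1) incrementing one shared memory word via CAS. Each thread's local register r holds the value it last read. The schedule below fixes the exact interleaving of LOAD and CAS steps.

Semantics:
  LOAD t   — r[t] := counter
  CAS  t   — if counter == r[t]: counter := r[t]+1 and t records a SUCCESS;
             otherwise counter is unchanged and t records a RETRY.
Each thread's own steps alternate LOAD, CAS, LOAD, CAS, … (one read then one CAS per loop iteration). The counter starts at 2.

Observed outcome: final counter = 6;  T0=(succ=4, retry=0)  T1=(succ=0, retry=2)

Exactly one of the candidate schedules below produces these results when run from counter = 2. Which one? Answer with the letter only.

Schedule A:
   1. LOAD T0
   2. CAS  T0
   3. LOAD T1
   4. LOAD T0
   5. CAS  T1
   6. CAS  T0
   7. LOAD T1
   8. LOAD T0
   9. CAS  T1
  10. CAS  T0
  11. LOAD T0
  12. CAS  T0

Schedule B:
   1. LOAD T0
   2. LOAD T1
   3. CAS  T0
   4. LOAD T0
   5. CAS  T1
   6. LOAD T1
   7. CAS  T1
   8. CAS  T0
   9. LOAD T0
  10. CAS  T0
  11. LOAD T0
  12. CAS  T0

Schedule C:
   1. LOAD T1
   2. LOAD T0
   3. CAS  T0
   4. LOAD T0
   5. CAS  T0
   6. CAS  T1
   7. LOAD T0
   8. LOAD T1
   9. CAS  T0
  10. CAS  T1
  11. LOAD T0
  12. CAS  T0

Run C:
T1 LOAD — after: cnt=2, r=2 — load
T0 LOAD — after: cnt=2, r=2 — load
T0 CAS — after: cnt=3, r=2 — ok
T0 LOAD — after: cnt=3, r=3 — load
T0 CAS — after: cnt=4, r=3 — ok
T1 CAS — after: cnt=4, r=2 — retry
T0 LOAD — after: cnt=4, r=4 — load
T1 LOAD — after: cnt=4, r=4 — load
T0 CAS — after: cnt=5, r=4 — ok
T1 CAS — after: cnt=5, r=4 — retry
T0 LOAD — after: cnt=5, r=5 — load
T0 CAS — after: cnt=6, r=5 — ok

C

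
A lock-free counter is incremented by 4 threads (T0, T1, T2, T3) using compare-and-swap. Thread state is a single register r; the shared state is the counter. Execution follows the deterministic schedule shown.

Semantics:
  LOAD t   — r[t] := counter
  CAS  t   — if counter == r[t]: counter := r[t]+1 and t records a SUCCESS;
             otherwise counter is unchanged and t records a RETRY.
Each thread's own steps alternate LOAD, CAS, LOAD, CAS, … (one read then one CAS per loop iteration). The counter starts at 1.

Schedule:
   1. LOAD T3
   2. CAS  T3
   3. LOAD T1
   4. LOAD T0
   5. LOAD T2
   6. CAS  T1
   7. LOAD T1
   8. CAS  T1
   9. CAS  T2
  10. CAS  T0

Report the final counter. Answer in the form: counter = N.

step 1: T3 LOAD ⇒ load; ctr=1 reg=1
step 2: T3 CAS ⇒ ok; ctr=2 reg=1
step 3: T1 LOAD ⇒ load; ctr=2 reg=2
step 4: T0 LOAD ⇒ load; ctr=2 reg=2
step 5: T2 LOAD ⇒ load; ctr=2 reg=2
step 6: T1 CAS ⇒ ok; ctr=3 reg=2
step 7: T1 LOAD ⇒ load; ctr=3 reg=3
step 8: T1 CAS ⇒ ok; ctr=4 reg=3
step 9: T2 CAS ⇒ retry; ctr=4 reg=2
step 10: T0 CAS ⇒ retry; ctr=4 reg=2

counter = 4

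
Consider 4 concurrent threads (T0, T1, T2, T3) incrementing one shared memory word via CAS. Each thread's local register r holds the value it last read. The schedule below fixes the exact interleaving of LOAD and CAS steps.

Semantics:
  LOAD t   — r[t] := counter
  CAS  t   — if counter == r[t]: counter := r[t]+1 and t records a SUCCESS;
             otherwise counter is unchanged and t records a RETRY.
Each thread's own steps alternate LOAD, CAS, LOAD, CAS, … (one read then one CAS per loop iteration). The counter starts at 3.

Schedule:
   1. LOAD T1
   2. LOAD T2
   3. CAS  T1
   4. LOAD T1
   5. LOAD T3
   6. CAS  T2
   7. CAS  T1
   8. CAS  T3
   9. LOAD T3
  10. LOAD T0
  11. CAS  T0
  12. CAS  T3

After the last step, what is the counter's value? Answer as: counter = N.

counter = 6

T1 LOAD — after: cnt=3, r=3 — load
T2 LOAD — after: cnt=3, r=3 — load
T1 CAS — after: cnt=4, r=3 — ok
T1 LOAD — after: cnt=4, r=4 — load
T3 LOAD — after: cnt=4, r=4 — load
T2 CAS — after: cnt=4, r=3 — retry
T1 CAS — after: cnt=5, r=4 — ok
T3 CAS — after: cnt=5, r=4 — retry
T3 LOAD — after: cnt=5, r=5 — load
T0 LOAD — after: cnt=5, r=5 — load
T0 CAS — after: cnt=6, r=5 — ok
T3 CAS — after: cnt=6, r=5 — retry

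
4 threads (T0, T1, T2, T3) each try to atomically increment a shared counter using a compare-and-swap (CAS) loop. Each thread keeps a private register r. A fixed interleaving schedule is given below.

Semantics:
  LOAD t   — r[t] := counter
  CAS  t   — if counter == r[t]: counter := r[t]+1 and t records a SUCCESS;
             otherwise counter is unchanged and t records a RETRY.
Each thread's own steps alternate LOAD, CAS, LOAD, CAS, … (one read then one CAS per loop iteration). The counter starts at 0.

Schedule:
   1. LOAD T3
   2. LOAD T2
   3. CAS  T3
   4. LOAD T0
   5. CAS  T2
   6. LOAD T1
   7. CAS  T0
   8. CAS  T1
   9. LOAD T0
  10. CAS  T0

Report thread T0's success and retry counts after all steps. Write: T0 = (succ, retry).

   1) LOAD T3:  M=0  r_T3=0
   2) LOAD T2:  M=0  r_T2=0
   3) CAS  T3:  M=1  r_T3=0 ✓
   4) LOAD T0:  M=1  r_T0=1
   5) CAS  T2:  M=1  r_T2=0 ✗
   6) LOAD T1:  M=1  r_T1=1
   7) CAS  T0:  M=2  r_T0=1 ✓
   8) CAS  T1:  M=2  r_T1=1 ✗
   9) LOAD T0:  M=2  r_T0=2
  10) CAS  T0:  M=3  r_T0=2 ✓

T0 = (2, 0)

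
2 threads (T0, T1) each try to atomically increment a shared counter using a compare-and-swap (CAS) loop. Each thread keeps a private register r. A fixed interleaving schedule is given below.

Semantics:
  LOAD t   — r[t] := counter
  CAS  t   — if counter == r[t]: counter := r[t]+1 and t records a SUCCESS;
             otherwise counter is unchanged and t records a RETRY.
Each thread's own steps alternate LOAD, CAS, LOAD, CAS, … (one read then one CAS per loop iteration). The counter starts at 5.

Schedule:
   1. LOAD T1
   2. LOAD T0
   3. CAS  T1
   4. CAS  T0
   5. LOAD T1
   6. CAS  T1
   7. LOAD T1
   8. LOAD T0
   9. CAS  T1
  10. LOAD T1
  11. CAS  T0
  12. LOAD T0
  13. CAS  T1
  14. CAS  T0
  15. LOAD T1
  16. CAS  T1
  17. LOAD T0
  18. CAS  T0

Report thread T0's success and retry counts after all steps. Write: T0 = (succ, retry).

1. LOAD T1 → mem=5 r[T1]=5 [LOAD]
2. LOAD T0 → mem=5 r[T0]=5 [LOAD]
3. CAS T1 → mem=6 r[T1]=5 [OK]
4. CAS T0 → mem=6 r[T0]=5 [RETRY]
5. LOAD T1 → mem=6 r[T1]=6 [LOAD]
6. CAS T1 → mem=7 r[T1]=6 [OK]
7. LOAD T1 → mem=7 r[T1]=7 [LOAD]
8. LOAD T0 → mem=7 r[T0]=7 [LOAD]
9. CAS T1 → mem=8 r[T1]=7 [OK]
10. LOAD T1 → mem=8 r[T1]=8 [LOAD]
11. CAS T0 → mem=8 r[T0]=7 [RETRY]
12. LOAD T0 → mem=8 r[T0]=8 [LOAD]
13. CAS T1 → mem=9 r[T1]=8 [OK]
14. CAS T0 → mem=9 r[T0]=8 [RETRY]
15. LOAD T1 → mem=9 r[T1]=9 [LOAD]
16. CAS T1 → mem=10 r[T1]=9 [OK]
17. LOAD T0 → mem=10 r[T0]=10 [LOAD]
18. CAS T0 → mem=11 r[T0]=10 [OK]

T0 = (1, 3)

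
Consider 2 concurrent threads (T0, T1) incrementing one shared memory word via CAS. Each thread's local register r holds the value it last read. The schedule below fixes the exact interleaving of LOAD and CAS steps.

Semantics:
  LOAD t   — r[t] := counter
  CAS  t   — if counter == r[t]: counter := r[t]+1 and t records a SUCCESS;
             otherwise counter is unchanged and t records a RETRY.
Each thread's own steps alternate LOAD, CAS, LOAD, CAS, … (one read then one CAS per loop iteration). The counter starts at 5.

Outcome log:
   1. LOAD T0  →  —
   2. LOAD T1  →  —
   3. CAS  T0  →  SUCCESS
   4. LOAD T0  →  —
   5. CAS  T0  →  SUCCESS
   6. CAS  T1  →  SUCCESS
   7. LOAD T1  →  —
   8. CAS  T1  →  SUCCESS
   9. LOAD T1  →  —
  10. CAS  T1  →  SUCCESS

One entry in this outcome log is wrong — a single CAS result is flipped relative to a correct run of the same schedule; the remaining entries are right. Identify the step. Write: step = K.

Re-executing:
T0 LOAD — after: cnt=5, r=5 — load
T1 LOAD — after: cnt=5, r=5 — load
T0 CAS — after: cnt=6, r=5 — ok
T0 LOAD — after: cnt=6, r=6 — load
T0 CAS — after: cnt=7, r=6 — ok
T1 CAS — after: cnt=7, r=5 — retry
T1 LOAD — after: cnt=7, r=7 — load
T1 CAS — after: cnt=8, r=7 — ok
T1 LOAD — after: cnt=8, r=8 — load
T1 CAS — after: cnt=9, r=8 — ok
Log disagrees first at step 6.

step = 6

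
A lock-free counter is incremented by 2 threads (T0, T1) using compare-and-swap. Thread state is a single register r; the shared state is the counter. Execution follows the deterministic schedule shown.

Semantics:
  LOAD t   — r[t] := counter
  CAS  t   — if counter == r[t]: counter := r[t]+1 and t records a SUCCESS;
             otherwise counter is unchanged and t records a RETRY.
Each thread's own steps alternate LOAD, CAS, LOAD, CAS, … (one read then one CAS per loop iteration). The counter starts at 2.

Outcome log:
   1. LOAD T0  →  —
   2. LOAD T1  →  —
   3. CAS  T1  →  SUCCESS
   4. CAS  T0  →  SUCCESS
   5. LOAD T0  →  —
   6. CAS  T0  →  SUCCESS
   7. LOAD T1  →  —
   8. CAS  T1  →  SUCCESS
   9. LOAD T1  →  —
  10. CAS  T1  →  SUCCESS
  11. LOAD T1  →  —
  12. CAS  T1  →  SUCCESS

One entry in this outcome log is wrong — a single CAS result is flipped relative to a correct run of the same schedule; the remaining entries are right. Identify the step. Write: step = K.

Reference trace:
T0 LOAD — after: cnt=2, r=2 — load
T1 LOAD — after: cnt=2, r=2 — load
T1 CAS — after: cnt=3, r=2 — ok
T0 CAS — after: cnt=3, r=2 — retry
T0 LOAD — after: cnt=3, r=3 — load
T0 CAS — after: cnt=4, r=3 — ok
T1 LOAD — after: cnt=4, r=4 — load
T1 CAS — after: cnt=5, r=4 — ok
T1 LOAD — after: cnt=5, r=5 — load
T1 CAS — after: cnt=6, r=5 — ok
T1 LOAD — after: cnt=6, r=6 — load
T1 CAS — after: cnt=7, r=6 — ok
Log disagrees first at step 4.

step = 4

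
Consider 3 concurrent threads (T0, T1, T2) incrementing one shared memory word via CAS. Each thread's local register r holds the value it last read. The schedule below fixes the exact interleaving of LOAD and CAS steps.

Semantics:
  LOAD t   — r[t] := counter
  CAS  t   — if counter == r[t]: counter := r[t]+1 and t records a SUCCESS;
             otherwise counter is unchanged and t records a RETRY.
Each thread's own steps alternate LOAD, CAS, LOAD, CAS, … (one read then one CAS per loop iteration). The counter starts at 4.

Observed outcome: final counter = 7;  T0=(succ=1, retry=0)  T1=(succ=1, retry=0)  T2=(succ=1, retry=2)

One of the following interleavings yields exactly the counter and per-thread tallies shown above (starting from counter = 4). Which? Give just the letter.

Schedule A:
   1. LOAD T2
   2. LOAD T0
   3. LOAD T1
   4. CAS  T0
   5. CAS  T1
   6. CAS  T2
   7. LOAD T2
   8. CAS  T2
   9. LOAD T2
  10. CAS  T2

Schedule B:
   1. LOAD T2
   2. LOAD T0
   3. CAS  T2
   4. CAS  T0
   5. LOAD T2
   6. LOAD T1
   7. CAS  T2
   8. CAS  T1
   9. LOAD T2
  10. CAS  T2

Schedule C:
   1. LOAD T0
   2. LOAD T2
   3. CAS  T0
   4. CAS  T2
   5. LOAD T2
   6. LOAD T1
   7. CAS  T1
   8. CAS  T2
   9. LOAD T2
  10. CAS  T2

Run C:
   1) LOAD T0:  M=4  r_T0=4
   2) LOAD T2:  M=4  r_T2=4
   3) CAS  T0:  M=5  r_T0=4 ✓
   4) CAS  T2:  M=5  r_T2=4 ✗
   5) LOAD T2:  M=5  r_T2=5
   6) LOAD T1:  M=5  r_T1=5
   7) CAS  T1:  M=6  r_T1=5 ✓
   8) CAS  T2:  M=6  r_T2=5 ✗
   9) LOAD T2:  M=6  r_T2=6
  10) CAS  T2:  M=7  r_T2=6 ✓

C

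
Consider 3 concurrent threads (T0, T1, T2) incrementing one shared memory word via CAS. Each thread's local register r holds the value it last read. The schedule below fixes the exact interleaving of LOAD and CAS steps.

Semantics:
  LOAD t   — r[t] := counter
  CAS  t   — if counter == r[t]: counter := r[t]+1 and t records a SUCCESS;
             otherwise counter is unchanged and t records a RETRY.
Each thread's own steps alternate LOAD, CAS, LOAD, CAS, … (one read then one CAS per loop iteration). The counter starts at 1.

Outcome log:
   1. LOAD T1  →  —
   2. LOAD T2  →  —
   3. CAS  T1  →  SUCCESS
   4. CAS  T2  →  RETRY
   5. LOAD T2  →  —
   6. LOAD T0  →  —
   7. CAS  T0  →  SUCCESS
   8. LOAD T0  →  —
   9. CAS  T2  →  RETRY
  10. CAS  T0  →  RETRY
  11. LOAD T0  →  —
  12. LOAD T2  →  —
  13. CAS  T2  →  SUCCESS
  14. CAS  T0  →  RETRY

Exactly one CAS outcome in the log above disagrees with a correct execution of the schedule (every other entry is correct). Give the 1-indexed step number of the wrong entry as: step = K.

Re-executing:
#1 T1 reads 1
#2 T2 reads 1
#3 T1 CAS(1→2) writes; counter now 2
#4 T2 CAS(1→2) fails; counter now 2
#5 T2 reads 2
#6 T0 reads 2
#7 T0 CAS(2→3) writes; counter now 3
#8 T0 reads 3
#9 T2 CAS(2→3) fails; counter now 3
#10 T0 CAS(3→4) writes; counter now 4
#11 T0 reads 4
#12 T2 reads 4
#13 T2 CAS(4→5) writes; counter now 5
#14 T0 CAS(4→5) fails; counter now 5
Log disagrees first at step 10.

step = 10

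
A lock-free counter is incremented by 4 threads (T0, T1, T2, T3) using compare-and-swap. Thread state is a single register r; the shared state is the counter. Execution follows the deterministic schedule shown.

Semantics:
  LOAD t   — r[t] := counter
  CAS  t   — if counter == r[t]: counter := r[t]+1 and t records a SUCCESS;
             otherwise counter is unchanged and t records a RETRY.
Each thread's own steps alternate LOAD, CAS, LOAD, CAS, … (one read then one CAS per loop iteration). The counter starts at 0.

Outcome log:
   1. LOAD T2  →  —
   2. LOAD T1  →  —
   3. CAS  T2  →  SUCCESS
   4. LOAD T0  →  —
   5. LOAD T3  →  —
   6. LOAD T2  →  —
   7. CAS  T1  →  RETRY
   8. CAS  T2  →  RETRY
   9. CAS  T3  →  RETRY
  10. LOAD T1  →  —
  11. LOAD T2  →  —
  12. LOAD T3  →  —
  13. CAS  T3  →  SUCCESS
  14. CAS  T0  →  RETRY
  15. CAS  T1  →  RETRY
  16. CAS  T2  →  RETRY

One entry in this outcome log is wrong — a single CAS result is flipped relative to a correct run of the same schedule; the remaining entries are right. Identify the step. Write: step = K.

Correct run:
1. LOAD T2 → mem=0 r[T2]=0 [LOAD]
2. LOAD T1 → mem=0 r[T1]=0 [LOAD]
3. CAS T2 → mem=1 r[T2]=0 [OK]
4. LOAD T0 → mem=1 r[T0]=1 [LOAD]
5. LOAD T3 → mem=1 r[T3]=1 [LOAD]
6. LOAD T2 → mem=1 r[T2]=1 [LOAD]
7. CAS T1 → mem=1 r[T1]=0 [RETRY]
8. CAS T2 → mem=2 r[T2]=1 [OK]
9. CAS T3 → mem=2 r[T3]=1 [RETRY]
10. LOAD T1 → mem=2 r[T1]=2 [LOAD]
11. LOAD T2 → mem=2 r[T2]=2 [LOAD]
12. LOAD T3 → mem=2 r[T3]=2 [LOAD]
13. CAS T3 → mem=3 r[T3]=2 [OK]
14. CAS T0 → mem=3 r[T0]=1 [RETRY]
15. CAS T1 → mem=3 r[T1]=2 [RETRY]
16. CAS T2 → mem=3 r[T2]=2 [RETRY]
Mismatch at 8.

step = 8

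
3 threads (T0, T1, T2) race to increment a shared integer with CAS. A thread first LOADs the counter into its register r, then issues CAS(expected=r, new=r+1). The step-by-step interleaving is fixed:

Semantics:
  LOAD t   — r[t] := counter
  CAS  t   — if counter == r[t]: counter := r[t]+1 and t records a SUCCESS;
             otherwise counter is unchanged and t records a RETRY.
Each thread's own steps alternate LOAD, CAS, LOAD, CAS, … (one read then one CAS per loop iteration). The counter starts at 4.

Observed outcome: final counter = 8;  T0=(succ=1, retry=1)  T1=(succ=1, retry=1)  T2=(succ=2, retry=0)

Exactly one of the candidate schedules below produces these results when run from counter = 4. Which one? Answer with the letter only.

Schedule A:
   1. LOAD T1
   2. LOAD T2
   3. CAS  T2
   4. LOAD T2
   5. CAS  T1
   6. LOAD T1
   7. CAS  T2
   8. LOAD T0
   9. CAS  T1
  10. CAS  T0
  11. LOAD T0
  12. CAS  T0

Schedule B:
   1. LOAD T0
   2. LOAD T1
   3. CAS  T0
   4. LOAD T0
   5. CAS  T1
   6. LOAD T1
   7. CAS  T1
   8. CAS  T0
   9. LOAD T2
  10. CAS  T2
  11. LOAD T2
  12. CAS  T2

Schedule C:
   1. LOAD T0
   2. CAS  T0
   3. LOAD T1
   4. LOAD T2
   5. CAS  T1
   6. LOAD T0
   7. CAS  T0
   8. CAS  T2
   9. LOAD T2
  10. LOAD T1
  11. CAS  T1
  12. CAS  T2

Run B:
step 1: T0 LOAD ⇒ load; ctr=4 reg=4
step 2: T1 LOAD ⇒ load; ctr=4 reg=4
step 3: T0 CAS ⇒ ok; ctr=5 reg=4
step 4: T0 LOAD ⇒ load; ctr=5 reg=5
step 5: T1 CAS ⇒ retry; ctr=5 reg=4
step 6: T1 LOAD ⇒ load; ctr=5 reg=5
step 7: T1 CAS ⇒ ok; ctr=6 reg=5
step 8: T0 CAS ⇒ retry; ctr=6 reg=5
step 9: T2 LOAD ⇒ load; ctr=6 reg=6
step 10: T2 CAS ⇒ ok; ctr=7 reg=6
step 11: T2 LOAD ⇒ load; ctr=7 reg=7
step 12: T2 CAS ⇒ ok; ctr=8 reg=7

B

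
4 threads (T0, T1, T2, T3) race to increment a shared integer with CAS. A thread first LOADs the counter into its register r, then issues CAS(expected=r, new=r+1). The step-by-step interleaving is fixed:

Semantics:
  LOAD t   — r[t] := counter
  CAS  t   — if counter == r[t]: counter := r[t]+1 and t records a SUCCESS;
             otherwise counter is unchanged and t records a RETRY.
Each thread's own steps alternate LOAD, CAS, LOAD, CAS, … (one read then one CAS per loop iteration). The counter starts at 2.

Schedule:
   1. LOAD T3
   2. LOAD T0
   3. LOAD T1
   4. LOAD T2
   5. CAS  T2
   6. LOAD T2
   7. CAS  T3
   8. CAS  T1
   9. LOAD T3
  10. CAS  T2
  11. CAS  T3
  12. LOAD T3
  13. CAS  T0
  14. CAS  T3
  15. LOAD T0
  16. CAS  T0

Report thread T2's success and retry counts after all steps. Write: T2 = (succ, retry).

T2 = (2, 0)

step 1: T3 LOAD ⇒ load; ctr=2 reg=2
step 2: T0 LOAD ⇒ load; ctr=2 reg=2
step 3: T1 LOAD ⇒ load; ctr=2 reg=2
step 4: T2 LOAD ⇒ load; ctr=2 reg=2
step 5: T2 CAS ⇒ ok; ctr=3 reg=2
step 6: T2 LOAD ⇒ load; ctr=3 reg=3
step 7: T3 CAS ⇒ retry; ctr=3 reg=2
step 8: T1 CAS ⇒ retry; ctr=3 reg=2
step 9: T3 LOAD ⇒ load; ctr=3 reg=3
step 10: T2 CAS ⇒ ok; ctr=4 reg=3
step 11: T3 CAS ⇒ retry; ctr=4 reg=3
step 12: T3 LOAD ⇒ load; ctr=4 reg=4
step 13: T0 CAS ⇒ retry; ctr=4 reg=2
step 14: T3 CAS ⇒ ok; ctr=5 reg=4
step 15: T0 LOAD ⇒ load; ctr=5 reg=5
step 16: T0 CAS ⇒ ok; ctr=6 reg=5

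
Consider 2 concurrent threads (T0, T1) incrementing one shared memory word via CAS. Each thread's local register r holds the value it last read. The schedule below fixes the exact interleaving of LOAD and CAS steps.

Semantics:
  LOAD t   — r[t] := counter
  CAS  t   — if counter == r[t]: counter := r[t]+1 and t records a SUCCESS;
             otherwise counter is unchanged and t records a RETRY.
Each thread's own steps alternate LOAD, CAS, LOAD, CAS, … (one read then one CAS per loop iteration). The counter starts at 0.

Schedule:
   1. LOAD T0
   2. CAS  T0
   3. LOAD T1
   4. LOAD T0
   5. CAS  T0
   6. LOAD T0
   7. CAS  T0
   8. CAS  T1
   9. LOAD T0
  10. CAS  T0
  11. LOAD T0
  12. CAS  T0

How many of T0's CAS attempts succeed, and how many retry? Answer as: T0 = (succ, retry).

T0 = (5, 0)

#1 T0 reads 0
#2 T0 CAS(0→1) writes; counter now 1
#3 T1 reads 1
#4 T0 reads 1
#5 T0 CAS(1→2) writes; counter now 2
#6 T0 reads 2
#7 T0 CAS(2→3) writes; counter now 3
#8 T1 CAS(1→2) fails; counter now 3
#9 T0 reads 3
#10 T0 CAS(3→4) writes; counter now 4
#11 T0 reads 4
#12 T0 CAS(4→5) writes; counter now 5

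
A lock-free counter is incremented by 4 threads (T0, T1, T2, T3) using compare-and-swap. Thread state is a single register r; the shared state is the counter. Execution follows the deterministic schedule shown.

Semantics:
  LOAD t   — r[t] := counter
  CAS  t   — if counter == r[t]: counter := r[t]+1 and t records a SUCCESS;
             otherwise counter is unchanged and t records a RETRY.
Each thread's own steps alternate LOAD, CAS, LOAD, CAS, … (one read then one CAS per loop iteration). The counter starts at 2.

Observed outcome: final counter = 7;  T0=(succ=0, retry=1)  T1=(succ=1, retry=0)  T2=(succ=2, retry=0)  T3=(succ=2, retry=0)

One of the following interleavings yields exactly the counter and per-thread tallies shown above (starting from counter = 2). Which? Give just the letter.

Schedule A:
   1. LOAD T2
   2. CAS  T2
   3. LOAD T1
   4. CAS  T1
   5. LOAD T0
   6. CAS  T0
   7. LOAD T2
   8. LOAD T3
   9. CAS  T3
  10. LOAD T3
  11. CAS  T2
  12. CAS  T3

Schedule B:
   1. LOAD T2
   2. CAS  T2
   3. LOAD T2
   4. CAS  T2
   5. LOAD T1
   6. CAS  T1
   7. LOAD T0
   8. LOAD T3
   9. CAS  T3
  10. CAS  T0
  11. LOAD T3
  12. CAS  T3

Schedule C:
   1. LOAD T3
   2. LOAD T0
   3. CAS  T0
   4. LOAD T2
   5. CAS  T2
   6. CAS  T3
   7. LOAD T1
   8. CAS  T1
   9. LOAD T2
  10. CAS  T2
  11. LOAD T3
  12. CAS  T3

B

Simulating candidate B:
#1 T2 reads 2
#2 T2 CAS(2→3) writes; counter now 3
#3 T2 reads 3
#4 T2 CAS(3→4) writes; counter now 4
#5 T1 reads 4
#6 T1 CAS(4→5) writes; counter now 5
#7 T0 reads 5
#8 T3 reads 5
#9 T3 CAS(5→6) writes; counter now 6
#10 T0 CAS(5→6) fails; counter now 6
#11 T3 reads 6
#12 T3 CAS(6→7) writes; counter now 7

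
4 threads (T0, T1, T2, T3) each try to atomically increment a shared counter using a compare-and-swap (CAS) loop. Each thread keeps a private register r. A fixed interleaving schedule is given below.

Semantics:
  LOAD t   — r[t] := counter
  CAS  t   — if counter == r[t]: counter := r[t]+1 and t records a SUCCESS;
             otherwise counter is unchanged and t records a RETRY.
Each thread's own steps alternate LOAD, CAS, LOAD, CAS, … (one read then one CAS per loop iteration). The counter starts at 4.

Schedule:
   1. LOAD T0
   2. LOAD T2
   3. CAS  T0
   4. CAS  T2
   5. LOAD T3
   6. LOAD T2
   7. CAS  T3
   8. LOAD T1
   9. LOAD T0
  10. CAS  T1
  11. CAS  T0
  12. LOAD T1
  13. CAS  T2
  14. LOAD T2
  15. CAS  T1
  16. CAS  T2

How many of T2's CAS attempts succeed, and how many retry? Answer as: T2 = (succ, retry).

1. LOAD T0 → mem=4 r[T0]=4 [LOAD]
2. LOAD T2 → mem=4 r[T2]=4 [LOAD]
3. CAS T0 → mem=5 r[T0]=4 [OK]
4. CAS T2 → mem=5 r[T2]=4 [RETRY]
5. LOAD T3 → mem=5 r[T3]=5 [LOAD]
6. LOAD T2 → mem=5 r[T2]=5 [LOAD]
7. CAS T3 → mem=6 r[T3]=5 [OK]
8. LOAD T1 → mem=6 r[T1]=6 [LOAD]
9. LOAD T0 → mem=6 r[T0]=6 [LOAD]
10. CAS T1 → mem=7 r[T1]=6 [OK]
11. CAS T0 → mem=7 r[T0]=6 [RETRY]
12. LOAD T1 → mem=7 r[T1]=7 [LOAD]
13. CAS T2 → mem=7 r[T2]=5 [RETRY]
14. LOAD T2 → mem=7 r[T2]=7 [LOAD]
15. CAS T1 → mem=8 r[T1]=7 [OK]
16. CAS T2 → mem=8 r[T2]=7 [RETRY]

T2 = (0, 3)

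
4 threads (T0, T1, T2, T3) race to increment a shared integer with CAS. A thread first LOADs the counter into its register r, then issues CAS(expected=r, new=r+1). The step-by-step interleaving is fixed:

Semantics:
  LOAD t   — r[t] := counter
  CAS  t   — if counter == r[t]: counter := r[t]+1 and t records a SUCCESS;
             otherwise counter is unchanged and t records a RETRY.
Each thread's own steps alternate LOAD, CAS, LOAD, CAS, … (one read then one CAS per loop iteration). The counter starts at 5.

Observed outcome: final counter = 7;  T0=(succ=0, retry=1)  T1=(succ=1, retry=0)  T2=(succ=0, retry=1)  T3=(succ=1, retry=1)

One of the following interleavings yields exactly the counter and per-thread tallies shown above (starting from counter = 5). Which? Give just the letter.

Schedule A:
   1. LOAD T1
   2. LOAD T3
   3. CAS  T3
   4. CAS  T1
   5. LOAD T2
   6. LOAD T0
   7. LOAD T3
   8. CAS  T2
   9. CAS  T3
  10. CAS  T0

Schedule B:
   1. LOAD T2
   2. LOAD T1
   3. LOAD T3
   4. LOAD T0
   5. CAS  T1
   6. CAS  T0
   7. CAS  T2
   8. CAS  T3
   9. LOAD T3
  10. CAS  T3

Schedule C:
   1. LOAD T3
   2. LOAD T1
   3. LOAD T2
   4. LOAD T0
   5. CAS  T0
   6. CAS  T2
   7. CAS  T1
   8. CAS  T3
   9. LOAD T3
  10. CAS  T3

B

Tracing schedule B:
[1] T2.load  rd  (counter 5, T2.r 5)
[2] T1.load  rd  (counter 5, T1.r 5)
[3] T3.load  rd  (counter 5, T3.r 5)
[4] T0.load  rd  (counter 5, T0.r 5)
[5] T1.cas  hit  (counter 6, T1.r 5)
[6] T0.cas  miss  (counter 6, T0.r 5)
[7] T2.cas  miss  (counter 6, T2.r 5)
[8] T3.cas  miss  (counter 6, T3.r 5)
[9] T3.load  rd  (counter 6, T3.r 6)
[10] T3.cas  hit  (counter 7, T3.r 6)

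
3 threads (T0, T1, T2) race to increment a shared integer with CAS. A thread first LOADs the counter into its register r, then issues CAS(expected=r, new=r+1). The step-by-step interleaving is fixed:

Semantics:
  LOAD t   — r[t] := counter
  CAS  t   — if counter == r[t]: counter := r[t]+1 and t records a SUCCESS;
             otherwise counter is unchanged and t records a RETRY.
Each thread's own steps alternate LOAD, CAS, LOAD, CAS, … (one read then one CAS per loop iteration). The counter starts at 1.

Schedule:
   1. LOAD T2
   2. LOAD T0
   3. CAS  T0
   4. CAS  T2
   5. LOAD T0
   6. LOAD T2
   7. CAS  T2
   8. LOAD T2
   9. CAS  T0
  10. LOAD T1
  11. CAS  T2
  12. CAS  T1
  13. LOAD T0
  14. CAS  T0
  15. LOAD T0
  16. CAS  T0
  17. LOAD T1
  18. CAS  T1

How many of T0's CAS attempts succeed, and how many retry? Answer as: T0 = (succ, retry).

1. LOAD T2 → mem=1 r[T2]=1 [LOAD]
2. LOAD T0 → mem=1 r[T0]=1 [LOAD]
3. CAS T0 → mem=2 r[T0]=1 [OK]
4. CAS T2 → mem=2 r[T2]=1 [RETRY]
5. LOAD T0 → mem=2 r[T0]=2 [LOAD]
6. LOAD T2 → mem=2 r[T2]=2 [LOAD]
7. CAS T2 → mem=3 r[T2]=2 [OK]
8. LOAD T2 → mem=3 r[T2]=3 [LOAD]
9. CAS T0 → mem=3 r[T0]=2 [RETRY]
10. LOAD T1 → mem=3 r[T1]=3 [LOAD]
11. CAS T2 → mem=4 r[T2]=3 [OK]
12. CAS T1 → mem=4 r[T1]=3 [RETRY]
13. LOAD T0 → mem=4 r[T0]=4 [LOAD]
14. CAS T0 → mem=5 r[T0]=4 [OK]
15. LOAD T0 → mem=5 r[T0]=5 [LOAD]
16. CAS T0 → mem=6 r[T0]=5 [OK]
17. LOAD T1 → mem=6 r[T1]=6 [LOAD]
18. CAS T1 → mem=7 r[T1]=6 [OK]

T0 = (3, 1)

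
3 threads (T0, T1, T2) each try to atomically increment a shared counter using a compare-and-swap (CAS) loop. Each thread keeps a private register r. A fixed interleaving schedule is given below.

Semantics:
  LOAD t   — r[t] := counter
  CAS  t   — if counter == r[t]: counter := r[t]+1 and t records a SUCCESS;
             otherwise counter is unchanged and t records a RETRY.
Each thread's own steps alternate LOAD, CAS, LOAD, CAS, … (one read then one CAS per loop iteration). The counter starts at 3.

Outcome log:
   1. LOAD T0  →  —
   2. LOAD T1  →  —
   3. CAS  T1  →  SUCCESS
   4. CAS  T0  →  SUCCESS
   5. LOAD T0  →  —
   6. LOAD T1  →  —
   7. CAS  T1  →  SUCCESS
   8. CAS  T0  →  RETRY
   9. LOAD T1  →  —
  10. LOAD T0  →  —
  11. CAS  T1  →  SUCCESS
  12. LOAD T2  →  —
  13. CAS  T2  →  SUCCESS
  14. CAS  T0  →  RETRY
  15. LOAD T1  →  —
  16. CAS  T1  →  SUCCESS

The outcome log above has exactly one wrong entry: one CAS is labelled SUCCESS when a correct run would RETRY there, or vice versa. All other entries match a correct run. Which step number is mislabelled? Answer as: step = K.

step = 4

Correct run:
[1] T0.load  rd  (counter 3, T0.r 3)
[2] T1.load  rd  (counter 3, T1.r 3)
[3] T1.cas  hit  (counter 4, T1.r 3)
[4] T0.cas  miss  (counter 4, T0.r 3)
[5] T0.load  rd  (counter 4, T0.r 4)
[6] T1.load  rd  (counter 4, T1.r 4)
[7] T1.cas  hit  (counter 5, T1.r 4)
[8] T0.cas  miss  (counter 5, T0.r 4)
[9] T1.load  rd  (counter 5, T1.r 5)
[10] T0.load  rd  (counter 5, T0.r 5)
[11] T1.cas  hit  (counter 6, T1.r 5)
[12] T2.load  rd  (counter 6, T2.r 6)
[13] T2.cas  hit  (counter 7, T2.r 6)
[14] T0.cas  miss  (counter 7, T0.r 5)
[15] T1.load  rd  (counter 7, T1.r 7)
[16] T1.cas  hit  (counter 8, T1.r 7)
Log disagrees first at step 4.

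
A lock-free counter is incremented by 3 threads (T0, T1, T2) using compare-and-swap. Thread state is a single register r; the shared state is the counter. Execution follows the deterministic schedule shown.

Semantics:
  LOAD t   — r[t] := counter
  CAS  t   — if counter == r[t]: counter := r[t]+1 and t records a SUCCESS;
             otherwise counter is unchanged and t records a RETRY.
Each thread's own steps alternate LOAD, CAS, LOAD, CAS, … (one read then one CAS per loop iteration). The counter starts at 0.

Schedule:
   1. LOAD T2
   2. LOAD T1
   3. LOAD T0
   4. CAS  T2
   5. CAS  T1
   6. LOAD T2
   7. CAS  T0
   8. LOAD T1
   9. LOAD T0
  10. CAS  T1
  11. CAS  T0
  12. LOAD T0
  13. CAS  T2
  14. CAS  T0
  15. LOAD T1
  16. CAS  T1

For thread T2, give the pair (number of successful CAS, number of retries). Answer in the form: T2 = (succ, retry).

T2 = (1, 1)

   1) LOAD T2:  M=0  r_T2=0
   2) LOAD T1:  M=0  r_T1=0
   3) LOAD T0:  M=0  r_T0=0
   4) CAS  T2:  M=1  r_T2=0 ✓
   5) CAS  T1:  M=1  r_T1=0 ✗
   6) LOAD T2:  M=1  r_T2=1
   7) CAS  T0:  M=1  r_T0=0 ✗
   8) LOAD T1:  M=1  r_T1=1
   9) LOAD T0:  M=1  r_T0=1
  10) CAS  T1:  M=2  r_T1=1 ✓
  11) CAS  T0:  M=2  r_T0=1 ✗
  12) LOAD T0:  M=2  r_T0=2
  13) CAS  T2:  M=2  r_T2=1 ✗
  14) CAS  T0:  M=3  r_T0=2 ✓
  15) LOAD T1:  M=3  r_T1=3
  16) CAS  T1:  M=4  r_T1=3 ✓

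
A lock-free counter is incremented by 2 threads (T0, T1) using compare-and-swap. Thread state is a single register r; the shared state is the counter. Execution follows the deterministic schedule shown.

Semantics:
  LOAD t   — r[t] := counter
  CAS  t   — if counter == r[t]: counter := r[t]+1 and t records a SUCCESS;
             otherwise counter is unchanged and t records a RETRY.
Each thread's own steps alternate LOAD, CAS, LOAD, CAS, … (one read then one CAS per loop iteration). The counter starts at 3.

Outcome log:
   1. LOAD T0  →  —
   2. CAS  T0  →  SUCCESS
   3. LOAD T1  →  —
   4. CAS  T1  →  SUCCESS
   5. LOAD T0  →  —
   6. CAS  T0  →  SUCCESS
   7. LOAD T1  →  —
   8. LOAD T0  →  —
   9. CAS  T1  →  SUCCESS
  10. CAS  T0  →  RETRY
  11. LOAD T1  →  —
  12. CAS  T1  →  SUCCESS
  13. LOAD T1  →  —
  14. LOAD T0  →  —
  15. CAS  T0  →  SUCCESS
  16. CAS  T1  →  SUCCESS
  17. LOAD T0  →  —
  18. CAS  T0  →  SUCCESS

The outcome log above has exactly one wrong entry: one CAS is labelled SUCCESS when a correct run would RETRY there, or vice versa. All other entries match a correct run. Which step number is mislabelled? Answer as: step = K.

step = 16

Reference trace:
#1 T0 reads 3
#2 T0 CAS(3→4) writes; counter now 4
#3 T1 reads 4
#4 T1 CAS(4→5) writes; counter now 5
#5 T0 reads 5
#6 T0 CAS(5→6) writes; counter now 6
#7 T1 reads 6
#8 T0 reads 6
#9 T1 CAS(6→7) writes; counter now 7
#10 T0 CAS(6→7) fails; counter now 7
#11 T1 reads 7
#12 T1 CAS(7→8) writes; counter now 8
#13 T1 reads 8
#14 T0 reads 8
#15 T0 CAS(8→9) writes; counter now 9
#16 T1 CAS(8→9) fails; counter now 9
#17 T0 reads 9
#18 T0 CAS(9→10) writes; counter now 10
Mismatch at 16.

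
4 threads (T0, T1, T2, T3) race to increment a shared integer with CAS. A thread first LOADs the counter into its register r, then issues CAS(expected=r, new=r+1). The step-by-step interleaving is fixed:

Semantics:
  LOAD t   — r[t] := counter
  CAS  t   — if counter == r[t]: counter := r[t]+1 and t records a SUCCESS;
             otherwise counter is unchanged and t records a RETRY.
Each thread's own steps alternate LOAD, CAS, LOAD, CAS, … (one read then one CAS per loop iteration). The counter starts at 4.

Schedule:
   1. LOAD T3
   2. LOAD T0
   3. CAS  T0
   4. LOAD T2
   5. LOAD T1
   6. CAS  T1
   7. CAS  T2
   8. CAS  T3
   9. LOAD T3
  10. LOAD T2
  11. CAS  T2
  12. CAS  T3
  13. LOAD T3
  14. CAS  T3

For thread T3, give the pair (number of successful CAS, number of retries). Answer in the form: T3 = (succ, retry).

[1] T3.load  rd  (counter 4, T3.r 4)
[2] T0.load  rd  (counter 4, T0.r 4)
[3] T0.cas  hit  (counter 5, T0.r 4)
[4] T2.load  rd  (counter 5, T2.r 5)
[5] T1.load  rd  (counter 5, T1.r 5)
[6] T1.cas  hit  (counter 6, T1.r 5)
[7] T2.cas  miss  (counter 6, T2.r 5)
[8] T3.cas  miss  (counter 6, T3.r 4)
[9] T3.load  rd  (counter 6, T3.r 6)
[10] T2.load  rd  (counter 6, T2.r 6)
[11] T2.cas  hit  (counter 7, T2.r 6)
[12] T3.cas  miss  (counter 7, T3.r 6)
[13] T3.load  rd  (counter 7, T3.r 7)
[14] T3.cas  hit  (counter 8, T3.r 7)

T3 = (1, 2)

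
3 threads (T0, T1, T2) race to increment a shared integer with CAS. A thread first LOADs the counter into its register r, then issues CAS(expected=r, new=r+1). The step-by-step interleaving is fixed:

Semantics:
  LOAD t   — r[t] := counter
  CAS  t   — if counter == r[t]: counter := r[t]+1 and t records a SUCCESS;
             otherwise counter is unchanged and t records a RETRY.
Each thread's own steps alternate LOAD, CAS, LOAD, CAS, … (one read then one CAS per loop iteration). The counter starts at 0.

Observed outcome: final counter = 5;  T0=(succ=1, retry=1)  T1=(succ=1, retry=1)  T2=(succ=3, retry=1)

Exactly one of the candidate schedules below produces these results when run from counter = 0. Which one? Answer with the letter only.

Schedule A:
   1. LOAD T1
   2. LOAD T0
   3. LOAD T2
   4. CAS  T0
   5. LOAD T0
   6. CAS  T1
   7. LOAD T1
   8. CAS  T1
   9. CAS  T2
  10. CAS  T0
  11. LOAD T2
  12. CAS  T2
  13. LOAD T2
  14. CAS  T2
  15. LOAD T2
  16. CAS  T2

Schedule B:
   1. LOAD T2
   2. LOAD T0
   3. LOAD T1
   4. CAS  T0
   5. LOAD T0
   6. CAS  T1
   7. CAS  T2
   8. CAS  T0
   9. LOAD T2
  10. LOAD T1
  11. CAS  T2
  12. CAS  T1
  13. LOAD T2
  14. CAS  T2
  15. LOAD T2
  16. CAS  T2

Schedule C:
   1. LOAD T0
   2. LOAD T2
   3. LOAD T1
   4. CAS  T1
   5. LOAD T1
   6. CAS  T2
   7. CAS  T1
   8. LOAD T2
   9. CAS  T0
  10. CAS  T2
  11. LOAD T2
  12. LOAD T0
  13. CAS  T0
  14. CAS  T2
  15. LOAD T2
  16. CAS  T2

A

Tracing schedule A:
[1] T1.load  rd  (counter 0, T1.r 0)
[2] T0.load  rd  (counter 0, T0.r 0)
[3] T2.load  rd  (counter 0, T2.r 0)
[4] T0.cas  hit  (counter 1, T0.r 0)
[5] T0.load  rd  (counter 1, T0.r 1)
[6] T1.cas  miss  (counter 1, T1.r 0)
[7] T1.load  rd  (counter 1, T1.r 1)
[8] T1.cas  hit  (counter 2, T1.r 1)
[9] T2.cas  miss  (counter 2, T2.r 0)
[10] T0.cas  miss  (counter 2, T0.r 1)
[11] T2.load  rd  (counter 2, T2.r 2)
[12] T2.cas  hit  (counter 3, T2.r 2)
[13] T2.load  rd  (counter 3, T2.r 3)
[14] T2.cas  hit  (counter 4, T2.r 3)
[15] T2.load  rd  (counter 4, T2.r 4)
[16] T2.cas  hit  (counter 5, T2.r 4)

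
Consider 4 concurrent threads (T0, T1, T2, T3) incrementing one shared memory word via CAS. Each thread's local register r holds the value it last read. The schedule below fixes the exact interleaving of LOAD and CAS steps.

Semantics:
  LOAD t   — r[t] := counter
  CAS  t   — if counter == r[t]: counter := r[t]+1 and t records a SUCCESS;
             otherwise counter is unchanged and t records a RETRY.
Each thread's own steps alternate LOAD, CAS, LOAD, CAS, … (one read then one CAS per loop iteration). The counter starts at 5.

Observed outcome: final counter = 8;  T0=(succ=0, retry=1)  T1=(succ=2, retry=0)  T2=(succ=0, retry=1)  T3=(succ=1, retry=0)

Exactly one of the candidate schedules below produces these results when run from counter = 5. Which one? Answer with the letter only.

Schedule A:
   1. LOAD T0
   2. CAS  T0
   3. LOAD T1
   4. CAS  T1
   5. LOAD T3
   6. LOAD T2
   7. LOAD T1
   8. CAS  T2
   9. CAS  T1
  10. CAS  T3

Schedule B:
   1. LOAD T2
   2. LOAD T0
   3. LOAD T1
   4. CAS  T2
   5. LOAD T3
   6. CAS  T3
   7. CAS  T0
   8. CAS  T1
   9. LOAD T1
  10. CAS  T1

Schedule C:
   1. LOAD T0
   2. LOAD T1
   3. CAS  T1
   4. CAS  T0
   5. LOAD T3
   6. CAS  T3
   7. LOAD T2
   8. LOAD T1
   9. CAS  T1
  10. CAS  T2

Run C:
1. LOAD T0 → mem=5 r[T0]=5 [LOAD]
2. LOAD T1 → mem=5 r[T1]=5 [LOAD]
3. CAS T1 → mem=6 r[T1]=5 [OK]
4. CAS T0 → mem=6 r[T0]=5 [RETRY]
5. LOAD T3 → mem=6 r[T3]=6 [LOAD]
6. CAS T3 → mem=7 r[T3]=6 [OK]
7. LOAD T2 → mem=7 r[T2]=7 [LOAD]
8. LOAD T1 → mem=7 r[T1]=7 [LOAD]
9. CAS T1 → mem=8 r[T1]=7 [OK]
10. CAS T2 → mem=8 r[T2]=7 [RETRY]

C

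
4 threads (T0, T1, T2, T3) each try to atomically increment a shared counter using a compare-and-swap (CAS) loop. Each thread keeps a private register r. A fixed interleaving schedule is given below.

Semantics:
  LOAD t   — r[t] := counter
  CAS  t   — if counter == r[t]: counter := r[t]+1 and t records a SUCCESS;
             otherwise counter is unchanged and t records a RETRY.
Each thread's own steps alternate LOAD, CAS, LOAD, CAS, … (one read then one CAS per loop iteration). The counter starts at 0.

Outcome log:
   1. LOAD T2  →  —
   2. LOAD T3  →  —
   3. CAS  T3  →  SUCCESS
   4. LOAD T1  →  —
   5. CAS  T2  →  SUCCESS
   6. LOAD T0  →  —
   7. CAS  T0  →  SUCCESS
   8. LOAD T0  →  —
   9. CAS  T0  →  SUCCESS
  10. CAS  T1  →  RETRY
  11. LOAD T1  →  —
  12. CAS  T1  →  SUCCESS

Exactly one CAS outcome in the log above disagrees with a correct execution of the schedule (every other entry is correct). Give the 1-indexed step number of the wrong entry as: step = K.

step = 5

Reference trace:
[1] T2.load  rd  (counter 0, T2.r 0)
[2] T3.load  rd  (counter 0, T3.r 0)
[3] T3.cas  hit  (counter 1, T3.r 0)
[4] T1.load  rd  (counter 1, T1.r 1)
[5] T2.cas  miss  (counter 1, T2.r 0)
[6] T0.load  rd  (counter 1, T0.r 1)
[7] T0.cas  hit  (counter 2, T0.r 1)
[8] T0.load  rd  (counter 2, T0.r 2)
[9] T0.cas  hit  (counter 3, T0.r 2)
[10] T1.cas  miss  (counter 3, T1.r 1)
[11] T1.load  rd  (counter 3, T1.r 3)
[12] T1.cas  hit  (counter 4, T1.r 3)
Mismatch at 5.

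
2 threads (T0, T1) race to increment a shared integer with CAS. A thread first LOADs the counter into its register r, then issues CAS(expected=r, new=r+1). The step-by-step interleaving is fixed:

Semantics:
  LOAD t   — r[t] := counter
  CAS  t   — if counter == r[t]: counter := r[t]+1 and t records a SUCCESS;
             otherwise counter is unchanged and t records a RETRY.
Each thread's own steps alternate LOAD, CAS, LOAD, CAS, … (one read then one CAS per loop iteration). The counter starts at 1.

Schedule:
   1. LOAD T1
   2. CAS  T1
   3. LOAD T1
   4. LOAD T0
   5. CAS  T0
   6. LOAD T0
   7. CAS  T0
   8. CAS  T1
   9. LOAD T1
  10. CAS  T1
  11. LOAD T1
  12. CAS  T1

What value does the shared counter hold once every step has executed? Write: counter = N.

counter = 6

T1 LOAD — after: cnt=1, r=1 — load
T1 CAS — after: cnt=2, r=1 — ok
T1 LOAD — after: cnt=2, r=2 — load
T0 LOAD — after: cnt=2, r=2 — load
T0 CAS — after: cnt=3, r=2 — ok
T0 LOAD — after: cnt=3, r=3 — load
T0 CAS — after: cnt=4, r=3 — ok
T1 CAS — after: cnt=4, r=2 — retry
T1 LOAD — after: cnt=4, r=4 — load
T1 CAS — after: cnt=5, r=4 — ok
T1 LOAD — after: cnt=5, r=5 — load
T1 CAS — after: cnt=6, r=5 — ok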